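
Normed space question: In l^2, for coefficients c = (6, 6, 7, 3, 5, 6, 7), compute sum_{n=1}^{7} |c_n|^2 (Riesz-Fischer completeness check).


sum |c_n|^2 = 6^2 + 6^2 + 7^2 + 3^2 + 5^2 + 6^2 + 7^2
= 36 + 36 + 49 + 9 + 25 + 36 + 49
= 240

240


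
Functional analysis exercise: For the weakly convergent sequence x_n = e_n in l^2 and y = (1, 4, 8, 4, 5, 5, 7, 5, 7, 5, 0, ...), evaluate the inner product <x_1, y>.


x_1 = e_1 is the standard basis vector with 1 in position 1.
<x_1, y> = y_1 = 1
As n -> infinity, <x_n, y> -> 0, confirming weak convergence of (x_n) to 0.

1


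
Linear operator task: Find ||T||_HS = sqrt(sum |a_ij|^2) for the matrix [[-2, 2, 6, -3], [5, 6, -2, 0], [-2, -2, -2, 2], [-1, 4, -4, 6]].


The Hilbert-Schmidt norm is sqrt(sum of squares of all entries).
Sum of squares = (-2)^2 + 2^2 + 6^2 + (-3)^2 + 5^2 + 6^2 + (-2)^2 + 0^2 + (-2)^2 + (-2)^2 + (-2)^2 + 2^2 + (-1)^2 + 4^2 + (-4)^2 + 6^2
= 4 + 4 + 36 + 9 + 25 + 36 + 4 + 0 + 4 + 4 + 4 + 4 + 1 + 16 + 16 + 36 = 203
||T||_HS = sqrt(203) = 14.2478

14.2478


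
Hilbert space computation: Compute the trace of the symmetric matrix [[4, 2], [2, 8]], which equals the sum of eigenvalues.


For a self-adjoint (symmetric) matrix, the eigenvalues are real.
The sum of eigenvalues equals the trace of the matrix.
trace = 4 + 8 = 12

12


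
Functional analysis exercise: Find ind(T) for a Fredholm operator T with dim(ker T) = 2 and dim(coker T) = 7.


The Fredholm index is defined as ind(T) = dim(ker T) - dim(coker T)
= 2 - 7
= -5

-5


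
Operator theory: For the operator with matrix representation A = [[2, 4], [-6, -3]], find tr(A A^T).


trace(A * A^T) = sum of squares of all entries
= 2^2 + 4^2 + (-6)^2 + (-3)^2
= 4 + 16 + 36 + 9
= 65

65


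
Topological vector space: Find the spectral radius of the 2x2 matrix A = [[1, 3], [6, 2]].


For a 2x2 matrix, eigenvalues satisfy lambda^2 - (trace)*lambda + det = 0
trace = 1 + 2 = 3
det = 1*2 - 3*6 = -16
discriminant = 3^2 - 4*(-16) = 73
spectral radius = max |eigenvalue| = 5.7720

5.7720


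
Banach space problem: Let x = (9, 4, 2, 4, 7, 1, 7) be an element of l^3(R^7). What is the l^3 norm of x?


The l^3 norm = (sum |x_i|^3)^(1/3)
Sum of 3th powers = 729 + 64 + 8 + 64 + 343 + 1 + 343 = 1552
||x||_3 = (1552)^(1/3) = 11.5779

11.5779


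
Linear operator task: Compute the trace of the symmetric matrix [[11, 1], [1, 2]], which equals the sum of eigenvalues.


For a self-adjoint (symmetric) matrix, the eigenvalues are real.
The sum of eigenvalues equals the trace of the matrix.
trace = 11 + 2 = 13

13


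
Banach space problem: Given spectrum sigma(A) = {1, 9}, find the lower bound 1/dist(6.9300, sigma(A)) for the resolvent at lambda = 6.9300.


dist(6.9300, {1, 9}) = min(|6.9300 - 1|, |6.9300 - 9|)
= min(5.9300, 2.0700) = 2.0700
Resolvent bound = 1/2.0700 = 0.4831

0.4831


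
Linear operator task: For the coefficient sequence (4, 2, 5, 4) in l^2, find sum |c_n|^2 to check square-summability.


sum |c_n|^2 = 4^2 + 2^2 + 5^2 + 4^2
= 16 + 4 + 25 + 16
= 61

61


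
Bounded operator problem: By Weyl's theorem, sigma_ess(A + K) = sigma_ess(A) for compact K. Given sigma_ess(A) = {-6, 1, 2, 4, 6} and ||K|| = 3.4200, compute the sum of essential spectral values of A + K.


By Weyl's theorem, the essential spectrum is invariant under compact perturbations.
sigma_ess(A + K) = sigma_ess(A) = {-6, 1, 2, 4, 6}
Sum = -6 + 1 + 2 + 4 + 6 = 7

7


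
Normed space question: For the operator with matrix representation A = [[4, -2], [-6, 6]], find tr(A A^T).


trace(A * A^T) = sum of squares of all entries
= 4^2 + (-2)^2 + (-6)^2 + 6^2
= 16 + 4 + 36 + 36
= 92

92


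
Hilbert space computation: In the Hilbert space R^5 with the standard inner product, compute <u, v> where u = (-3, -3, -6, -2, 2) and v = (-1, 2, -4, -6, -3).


Computing the standard inner product <u, v> = sum u_i * v_i
= -3*-1 + -3*2 + -6*-4 + -2*-6 + 2*-3
= 3 + -6 + 24 + 12 + -6
= 27

27


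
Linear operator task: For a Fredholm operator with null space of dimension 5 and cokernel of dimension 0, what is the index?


The Fredholm index is defined as ind(T) = dim(ker T) - dim(coker T)
= 5 - 0
= 5

5


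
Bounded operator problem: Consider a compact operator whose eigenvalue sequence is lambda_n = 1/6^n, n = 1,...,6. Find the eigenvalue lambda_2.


The eigenvalue formula gives lambda_2 = 1/6^2
= 1/36
= 0.0278

0.0278


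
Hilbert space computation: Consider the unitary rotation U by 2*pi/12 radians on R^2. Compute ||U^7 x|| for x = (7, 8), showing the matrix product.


U is a rotation by theta = 2*pi/12
U^7 = rotation by 7*theta = 14*pi/12
cos(14*pi/12) = -0.8660, sin(14*pi/12) = -0.5000
U^7 x = (-0.8660 * 7 - -0.5000 * 8, -0.5000 * 7 + -0.8660 * 8)
= (-2.0622, -10.4282)
||U^7 x|| = sqrt((-2.0622)^2 + (-10.4282)^2) = sqrt(113.0000) = 10.6301

10.6301


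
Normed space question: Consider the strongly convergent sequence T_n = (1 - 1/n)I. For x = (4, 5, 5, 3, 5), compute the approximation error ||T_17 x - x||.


T_17 x - x = (1 - 1/17)x - x = -x/17
||x|| = sqrt(100) = 10.0000
||T_17 x - x|| = ||x||/17 = 10.0000/17 = 0.5882

0.5882


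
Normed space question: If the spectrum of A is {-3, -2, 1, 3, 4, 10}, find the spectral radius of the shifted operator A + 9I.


Spectrum of A + 9I = {6, 7, 10, 12, 13, 19}
Spectral radius = max |lambda| over the shifted spectrum
= max(6, 7, 10, 12, 13, 19) = 19

19


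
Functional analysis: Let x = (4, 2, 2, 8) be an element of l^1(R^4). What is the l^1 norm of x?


The l^1 norm equals the sum of absolute values of all components.
||x||_1 = 4 + 2 + 2 + 8
= 16

16.0000


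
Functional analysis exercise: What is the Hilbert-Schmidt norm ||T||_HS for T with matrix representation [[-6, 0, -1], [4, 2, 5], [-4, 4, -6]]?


The Hilbert-Schmidt norm is sqrt(sum of squares of all entries).
Sum of squares = (-6)^2 + 0^2 + (-1)^2 + 4^2 + 2^2 + 5^2 + (-4)^2 + 4^2 + (-6)^2
= 36 + 0 + 1 + 16 + 4 + 25 + 16 + 16 + 36 = 150
||T||_HS = sqrt(150) = 12.2474

12.2474


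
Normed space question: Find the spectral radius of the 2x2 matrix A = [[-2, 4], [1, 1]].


For a 2x2 matrix, eigenvalues satisfy lambda^2 - (trace)*lambda + det = 0
trace = -2 + 1 = -1
det = -2*1 - 4*1 = -6
discriminant = (-1)^2 - 4*(-6) = 25
spectral radius = max |eigenvalue| = 3.0000

3.0000


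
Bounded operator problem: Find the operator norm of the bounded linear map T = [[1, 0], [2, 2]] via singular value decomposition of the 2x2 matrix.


A^T A = [[5, 4], [4, 4]]
trace(A^T A) = 9, det(A^T A) = 4
discriminant = 9^2 - 4*4 = 65
Largest eigenvalue of A^T A = (trace + sqrt(disc))/2 = 8.5311
||T|| = sqrt(8.5311) = 2.9208

2.9208


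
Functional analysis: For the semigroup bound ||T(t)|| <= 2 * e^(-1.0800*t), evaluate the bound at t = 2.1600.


||T(2.1600)|| <= 2 * exp(-1.0800 * 2.1600)
= 2 * exp(-2.3328)
= 2 * 0.0970
= 0.1940

0.1940


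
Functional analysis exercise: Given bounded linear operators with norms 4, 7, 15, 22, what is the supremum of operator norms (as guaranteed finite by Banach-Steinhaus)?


By the Uniform Boundedness Principle, the supremum of norms is finite.
sup_k ||T_k|| = max(4, 7, 15, 22) = 22

22


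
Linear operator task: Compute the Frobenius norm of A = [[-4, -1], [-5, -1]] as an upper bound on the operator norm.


||A||_F^2 = sum a_ij^2
= (-4)^2 + (-1)^2 + (-5)^2 + (-1)^2
= 16 + 1 + 25 + 1 = 43
||A||_F = sqrt(43) = 6.5574

6.5574


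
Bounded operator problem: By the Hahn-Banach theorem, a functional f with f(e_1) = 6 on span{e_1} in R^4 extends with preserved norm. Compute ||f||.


The norm of f is given by ||f|| = sup_{||x||=1} |f(x)|.
On span{e_1}, ||e_1|| = 1, so ||f|| = |f(e_1)| / ||e_1||
= |6| / 1 = 6.0000

6.0000


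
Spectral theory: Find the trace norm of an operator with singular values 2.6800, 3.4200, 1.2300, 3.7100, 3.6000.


The nuclear norm is the sum of all singular values.
||T||_1 = 2.6800 + 3.4200 + 1.2300 + 3.7100 + 3.6000
= 14.6400

14.6400


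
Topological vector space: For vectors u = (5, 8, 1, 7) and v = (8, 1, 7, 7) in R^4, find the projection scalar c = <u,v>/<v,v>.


Computing <u,v> = 5*8 + 8*1 + 1*7 + 7*7 = 104
Computing <v,v> = 8^2 + 1^2 + 7^2 + 7^2 = 163
Projection coefficient = 104/163 = 0.6380

0.6380


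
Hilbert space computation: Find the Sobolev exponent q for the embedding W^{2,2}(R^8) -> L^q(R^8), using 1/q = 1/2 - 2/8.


Using the Sobolev embedding formula: 1/q = 1/p - k/n
1/q = 1/2 - 2/8 = 1/4
q = 1/(1/4) = 4

4.0000


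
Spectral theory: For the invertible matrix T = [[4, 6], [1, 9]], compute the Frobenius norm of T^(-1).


det(T) = 4*9 - 6*1 = 30
T^(-1) = (1/30) * [[9, -6], [-1, 4]] = [[0.3000, -0.2000], [-0.0333, 0.1333]]
||T^(-1)||_F^2 = 0.3000^2 + (-0.2000)^2 + (-0.0333)^2 + 0.1333^2 = 0.1489
||T^(-1)||_F = sqrt(0.1489) = 0.3859

0.3859


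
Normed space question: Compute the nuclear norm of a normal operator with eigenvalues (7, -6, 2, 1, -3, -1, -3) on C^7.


For a normal operator, singular values equal |eigenvalues|.
Trace norm = sum |lambda_i| = 7 + 6 + 2 + 1 + 3 + 1 + 3
= 23

23


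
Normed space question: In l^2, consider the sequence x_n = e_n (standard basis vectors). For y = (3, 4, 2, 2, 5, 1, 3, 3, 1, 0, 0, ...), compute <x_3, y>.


x_3 = e_3 is the standard basis vector with 1 in position 3.
<x_3, y> = y_3 = 2
As n -> infinity, <x_n, y> -> 0, confirming weak convergence of (x_n) to 0.

2


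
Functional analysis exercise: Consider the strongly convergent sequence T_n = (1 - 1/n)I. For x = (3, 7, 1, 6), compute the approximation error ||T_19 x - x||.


T_19 x - x = (1 - 1/19)x - x = -x/19
||x|| = sqrt(95) = 9.7468
||T_19 x - x|| = ||x||/19 = 9.7468/19 = 0.5130

0.5130


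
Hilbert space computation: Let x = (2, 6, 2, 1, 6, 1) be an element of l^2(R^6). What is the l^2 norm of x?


The l^2 norm = (sum |x_i|^2)^(1/2)
Sum of 2th powers = 4 + 36 + 4 + 1 + 36 + 1 = 82
||x||_2 = (82)^(1/2) = 9.0554

9.0554


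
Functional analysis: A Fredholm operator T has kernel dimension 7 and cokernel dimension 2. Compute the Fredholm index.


The Fredholm index is defined as ind(T) = dim(ker T) - dim(coker T)
= 7 - 2
= 5

5


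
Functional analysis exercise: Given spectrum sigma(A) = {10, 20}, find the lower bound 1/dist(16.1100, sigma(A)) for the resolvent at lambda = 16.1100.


dist(16.1100, {10, 20}) = min(|16.1100 - 10|, |16.1100 - 20|)
= min(6.1100, 3.8900) = 3.8900
Resolvent bound = 1/3.8900 = 0.2571

0.2571


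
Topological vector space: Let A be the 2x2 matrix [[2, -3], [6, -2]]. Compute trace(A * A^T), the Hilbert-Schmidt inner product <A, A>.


trace(A * A^T) = sum of squares of all entries
= 2^2 + (-3)^2 + 6^2 + (-2)^2
= 4 + 9 + 36 + 4
= 53

53


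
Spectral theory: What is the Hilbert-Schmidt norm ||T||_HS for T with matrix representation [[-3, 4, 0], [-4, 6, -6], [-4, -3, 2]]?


The Hilbert-Schmidt norm is sqrt(sum of squares of all entries).
Sum of squares = (-3)^2 + 4^2 + 0^2 + (-4)^2 + 6^2 + (-6)^2 + (-4)^2 + (-3)^2 + 2^2
= 9 + 16 + 0 + 16 + 36 + 36 + 16 + 9 + 4 = 142
||T||_HS = sqrt(142) = 11.9164

11.9164


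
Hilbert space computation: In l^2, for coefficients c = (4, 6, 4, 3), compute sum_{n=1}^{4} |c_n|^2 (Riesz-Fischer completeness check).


sum |c_n|^2 = 4^2 + 6^2 + 4^2 + 3^2
= 16 + 36 + 16 + 9
= 77

77


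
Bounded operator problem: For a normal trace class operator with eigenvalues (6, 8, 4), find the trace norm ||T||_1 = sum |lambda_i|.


For a normal operator, singular values equal |eigenvalues|.
Trace norm = sum |lambda_i| = 6 + 8 + 4
= 18

18


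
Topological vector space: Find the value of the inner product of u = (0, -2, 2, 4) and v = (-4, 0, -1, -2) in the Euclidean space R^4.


Computing the standard inner product <u, v> = sum u_i * v_i
= 0*-4 + -2*0 + 2*-1 + 4*-2
= 0 + 0 + -2 + -8
= -10

-10


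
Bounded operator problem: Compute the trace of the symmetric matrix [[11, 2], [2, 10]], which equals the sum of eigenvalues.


For a self-adjoint (symmetric) matrix, the eigenvalues are real.
The sum of eigenvalues equals the trace of the matrix.
trace = 11 + 10 = 21

21


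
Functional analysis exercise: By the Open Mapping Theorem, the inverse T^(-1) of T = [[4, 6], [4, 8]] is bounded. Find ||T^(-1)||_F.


det(T) = 4*8 - 6*4 = 8
T^(-1) = (1/8) * [[8, -6], [-4, 4]] = [[1.0000, -0.7500], [-0.5000, 0.5000]]
||T^(-1)||_F^2 = 1.0000^2 + (-0.7500)^2 + (-0.5000)^2 + 0.5000^2 = 2.0625
||T^(-1)||_F = sqrt(2.0625) = 1.4361

1.4361


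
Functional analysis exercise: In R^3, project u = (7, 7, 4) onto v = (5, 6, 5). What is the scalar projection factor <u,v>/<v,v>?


Computing <u,v> = 7*5 + 7*6 + 4*5 = 97
Computing <v,v> = 5^2 + 6^2 + 5^2 = 86
Projection coefficient = 97/86 = 1.1279

1.1279


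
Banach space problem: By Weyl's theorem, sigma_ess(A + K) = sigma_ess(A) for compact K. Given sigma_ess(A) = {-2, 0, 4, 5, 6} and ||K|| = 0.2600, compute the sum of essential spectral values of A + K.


By Weyl's theorem, the essential spectrum is invariant under compact perturbations.
sigma_ess(A + K) = sigma_ess(A) = {-2, 0, 4, 5, 6}
Sum = -2 + 0 + 4 + 5 + 6 = 13

13


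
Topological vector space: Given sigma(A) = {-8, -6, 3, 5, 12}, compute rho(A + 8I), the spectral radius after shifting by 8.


Spectrum of A + 8I = {0, 2, 11, 13, 20}
Spectral radius = max |lambda| over the shifted spectrum
= max(0, 2, 11, 13, 20) = 20

20


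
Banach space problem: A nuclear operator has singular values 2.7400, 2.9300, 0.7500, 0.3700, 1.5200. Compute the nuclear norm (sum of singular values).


The nuclear norm is the sum of all singular values.
||T||_1 = 2.7400 + 2.9300 + 0.7500 + 0.3700 + 1.5200
= 8.3100

8.3100


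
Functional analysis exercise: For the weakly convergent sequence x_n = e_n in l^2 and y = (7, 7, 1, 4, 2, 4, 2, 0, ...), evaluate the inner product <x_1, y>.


x_1 = e_1 is the standard basis vector with 1 in position 1.
<x_1, y> = y_1 = 7
As n -> infinity, <x_n, y> -> 0, confirming weak convergence of (x_n) to 0.

7


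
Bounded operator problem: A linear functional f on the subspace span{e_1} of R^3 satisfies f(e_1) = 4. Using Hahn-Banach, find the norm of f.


The norm of f is given by ||f|| = sup_{||x||=1} |f(x)|.
On span{e_1}, ||e_1|| = 1, so ||f|| = |f(e_1)| / ||e_1||
= |4| / 1 = 4.0000

4.0000


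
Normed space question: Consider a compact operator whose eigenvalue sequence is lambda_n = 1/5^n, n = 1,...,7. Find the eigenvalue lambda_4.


The eigenvalue formula gives lambda_4 = 1/5^4
= 1/625
= 0.0016

0.0016


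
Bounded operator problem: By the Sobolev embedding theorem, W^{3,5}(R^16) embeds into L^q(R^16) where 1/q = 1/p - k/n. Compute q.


Using the Sobolev embedding formula: 1/q = 1/p - k/n
1/q = 1/5 - 3/16 = 1/80
q = 1/(1/80) = 80

80.0000


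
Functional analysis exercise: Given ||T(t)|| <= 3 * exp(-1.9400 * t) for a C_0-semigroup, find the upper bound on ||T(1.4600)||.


||T(1.4600)|| <= 3 * exp(-1.9400 * 1.4600)
= 3 * exp(-2.8324)
= 3 * 0.0589
= 0.1766

0.1766


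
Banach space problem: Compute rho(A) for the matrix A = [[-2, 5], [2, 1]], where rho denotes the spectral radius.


For a 2x2 matrix, eigenvalues satisfy lambda^2 - (trace)*lambda + det = 0
trace = -2 + 1 = -1
det = -2*1 - 5*2 = -12
discriminant = (-1)^2 - 4*(-12) = 49
spectral radius = max |eigenvalue| = 4.0000

4.0000


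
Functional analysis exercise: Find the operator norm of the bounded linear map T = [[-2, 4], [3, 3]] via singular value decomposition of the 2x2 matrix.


A^T A = [[13, 1], [1, 25]]
trace(A^T A) = 38, det(A^T A) = 324
discriminant = 38^2 - 4*324 = 148
Largest eigenvalue of A^T A = (trace + sqrt(disc))/2 = 25.0828
||T|| = sqrt(25.0828) = 5.0083

5.0083


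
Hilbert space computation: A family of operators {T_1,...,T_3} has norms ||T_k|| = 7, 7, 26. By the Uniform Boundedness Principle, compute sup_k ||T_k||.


By the Uniform Boundedness Principle, the supremum of norms is finite.
sup_k ||T_k|| = max(7, 7, 26) = 26

26


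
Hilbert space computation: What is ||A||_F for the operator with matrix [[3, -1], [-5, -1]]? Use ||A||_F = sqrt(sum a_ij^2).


||A||_F^2 = sum a_ij^2
= 3^2 + (-1)^2 + (-5)^2 + (-1)^2
= 9 + 1 + 25 + 1 = 36
||A||_F = sqrt(36) = 6.0000

6.0000


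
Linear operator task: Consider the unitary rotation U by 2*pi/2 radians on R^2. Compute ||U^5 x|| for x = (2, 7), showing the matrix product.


U is a rotation by theta = 2*pi/2
U^5 = rotation by 5*theta = 10*pi/2 = 2*pi/2 (mod 2*pi)
cos(2*pi/2) = -1.0000, sin(2*pi/2) = 0.0000
U^5 x = (-1.0000 * 2 - 0.0000 * 7, 0.0000 * 2 + -1.0000 * 7)
= (-2.0000, -7.0000)
||U^5 x|| = sqrt((-2.0000)^2 + (-7.0000)^2) = sqrt(53.0000) = 7.2801

7.2801


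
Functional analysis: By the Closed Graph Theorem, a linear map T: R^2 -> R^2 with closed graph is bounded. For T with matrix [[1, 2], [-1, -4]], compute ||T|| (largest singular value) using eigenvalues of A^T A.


A^T A = [[2, 6], [6, 20]]
trace(A^T A) = 22, det(A^T A) = 4
discriminant = 22^2 - 4*4 = 468
Largest eigenvalue of A^T A = (trace + sqrt(disc))/2 = 21.8167
||T|| = sqrt(21.8167) = 4.6708

4.6708


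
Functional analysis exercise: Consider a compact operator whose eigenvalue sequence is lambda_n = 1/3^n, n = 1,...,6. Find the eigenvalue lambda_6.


The eigenvalue formula gives lambda_6 = 1/3^6
= 1/729
= 0.0014

0.0014


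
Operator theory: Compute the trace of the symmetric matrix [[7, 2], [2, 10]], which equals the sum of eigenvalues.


For a self-adjoint (symmetric) matrix, the eigenvalues are real.
The sum of eigenvalues equals the trace of the matrix.
trace = 7 + 10 = 17

17


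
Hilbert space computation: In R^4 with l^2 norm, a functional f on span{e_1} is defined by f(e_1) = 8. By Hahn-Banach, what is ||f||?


The norm of f is given by ||f|| = sup_{||x||=1} |f(x)|.
On span{e_1}, ||e_1|| = 1, so ||f|| = |f(e_1)| / ||e_1||
= |8| / 1 = 8.0000

8.0000


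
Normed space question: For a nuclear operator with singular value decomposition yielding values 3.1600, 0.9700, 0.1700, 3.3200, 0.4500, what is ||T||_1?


The nuclear norm is the sum of all singular values.
||T||_1 = 3.1600 + 0.9700 + 0.1700 + 3.3200 + 0.4500
= 8.0700

8.0700


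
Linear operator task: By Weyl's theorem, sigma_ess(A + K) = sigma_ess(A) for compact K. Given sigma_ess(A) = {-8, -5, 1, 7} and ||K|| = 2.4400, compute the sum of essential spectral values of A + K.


By Weyl's theorem, the essential spectrum is invariant under compact perturbations.
sigma_ess(A + K) = sigma_ess(A) = {-8, -5, 1, 7}
Sum = -8 + -5 + 1 + 7 = -5

-5


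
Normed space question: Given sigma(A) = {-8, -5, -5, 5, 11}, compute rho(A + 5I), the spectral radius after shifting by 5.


Spectrum of A + 5I = {-3, 0, 0, 10, 16}
Spectral radius = max |lambda| over the shifted spectrum
= max(3, 0, 0, 10, 16) = 16

16


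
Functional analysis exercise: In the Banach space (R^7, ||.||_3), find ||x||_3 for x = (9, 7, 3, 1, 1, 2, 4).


The l^3 norm = (sum |x_i|^3)^(1/3)
Sum of 3th powers = 729 + 343 + 27 + 1 + 1 + 8 + 64 = 1173
||x||_3 = (1173)^(1/3) = 10.5463

10.5463


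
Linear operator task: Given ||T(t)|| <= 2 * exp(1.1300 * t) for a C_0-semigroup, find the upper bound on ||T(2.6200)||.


||T(2.6200)|| <= 2 * exp(1.1300 * 2.6200)
= 2 * exp(2.9606)
= 2 * 19.3096
= 38.6191

38.6191


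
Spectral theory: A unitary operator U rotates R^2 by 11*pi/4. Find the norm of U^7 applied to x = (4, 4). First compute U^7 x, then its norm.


U is a rotation by theta = 11*pi/4
U^7 = rotation by 7*theta = 77*pi/4 = 5*pi/4 (mod 2*pi)
cos(5*pi/4) = -0.7071, sin(5*pi/4) = -0.7071
U^7 x = (-0.7071 * 4 - -0.7071 * 4, -0.7071 * 4 + -0.7071 * 4)
= (0.0000, -5.6569)
||U^7 x|| = sqrt(0.0000^2 + (-5.6569)^2) = sqrt(32.0000) = 5.6569

5.6569


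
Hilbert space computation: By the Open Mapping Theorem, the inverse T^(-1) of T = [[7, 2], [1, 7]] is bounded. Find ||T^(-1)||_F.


det(T) = 7*7 - 2*1 = 47
T^(-1) = (1/47) * [[7, -2], [-1, 7]] = [[0.1489, -0.0426], [-0.0213, 0.1489]]
||T^(-1)||_F^2 = 0.1489^2 + (-0.0426)^2 + (-0.0213)^2 + 0.1489^2 = 0.0466
||T^(-1)||_F = sqrt(0.0466) = 0.2159

0.2159


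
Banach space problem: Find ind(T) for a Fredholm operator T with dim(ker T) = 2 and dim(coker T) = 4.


The Fredholm index is defined as ind(T) = dim(ker T) - dim(coker T)
= 2 - 4
= -2

-2


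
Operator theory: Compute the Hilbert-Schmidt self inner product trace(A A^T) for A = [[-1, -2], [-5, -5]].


trace(A * A^T) = sum of squares of all entries
= (-1)^2 + (-2)^2 + (-5)^2 + (-5)^2
= 1 + 4 + 25 + 25
= 55

55


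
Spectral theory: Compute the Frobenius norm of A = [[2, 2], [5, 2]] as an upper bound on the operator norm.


||A||_F^2 = sum a_ij^2
= 2^2 + 2^2 + 5^2 + 2^2
= 4 + 4 + 25 + 4 = 37
||A||_F = sqrt(37) = 6.0828

6.0828


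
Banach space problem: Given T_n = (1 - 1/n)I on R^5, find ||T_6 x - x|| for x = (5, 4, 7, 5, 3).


T_6 x - x = (1 - 1/6)x - x = -x/6
||x|| = sqrt(124) = 11.1355
||T_6 x - x|| = ||x||/6 = 11.1355/6 = 1.8559

1.8559


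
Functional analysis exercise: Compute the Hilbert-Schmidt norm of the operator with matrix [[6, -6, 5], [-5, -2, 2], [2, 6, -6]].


The Hilbert-Schmidt norm is sqrt(sum of squares of all entries).
Sum of squares = 6^2 + (-6)^2 + 5^2 + (-5)^2 + (-2)^2 + 2^2 + 2^2 + 6^2 + (-6)^2
= 36 + 36 + 25 + 25 + 4 + 4 + 4 + 36 + 36 = 206
||T||_HS = sqrt(206) = 14.3527

14.3527


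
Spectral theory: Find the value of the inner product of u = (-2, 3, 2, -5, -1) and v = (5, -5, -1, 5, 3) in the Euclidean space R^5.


Computing the standard inner product <u, v> = sum u_i * v_i
= -2*5 + 3*-5 + 2*-1 + -5*5 + -1*3
= -10 + -15 + -2 + -25 + -3
= -55

-55


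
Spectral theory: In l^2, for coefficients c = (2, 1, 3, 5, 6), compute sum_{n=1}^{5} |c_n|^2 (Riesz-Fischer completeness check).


sum |c_n|^2 = 2^2 + 1^2 + 3^2 + 5^2 + 6^2
= 4 + 1 + 9 + 25 + 36
= 75

75


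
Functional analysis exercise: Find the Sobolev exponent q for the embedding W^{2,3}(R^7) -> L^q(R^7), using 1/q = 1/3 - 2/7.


Using the Sobolev embedding formula: 1/q = 1/p - k/n
1/q = 1/3 - 2/7 = 1/21
q = 1/(1/21) = 21

21.0000


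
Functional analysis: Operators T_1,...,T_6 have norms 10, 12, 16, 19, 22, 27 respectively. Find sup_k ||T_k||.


By the Uniform Boundedness Principle, the supremum of norms is finite.
sup_k ||T_k|| = max(10, 12, 16, 19, 22, 27) = 27

27


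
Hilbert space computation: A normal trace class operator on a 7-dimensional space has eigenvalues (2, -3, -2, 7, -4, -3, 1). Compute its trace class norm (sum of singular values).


For a normal operator, singular values equal |eigenvalues|.
Trace norm = sum |lambda_i| = 2 + 3 + 2 + 7 + 4 + 3 + 1
= 22

22


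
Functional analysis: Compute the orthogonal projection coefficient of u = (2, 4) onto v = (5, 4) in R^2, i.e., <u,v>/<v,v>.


Computing <u,v> = 2*5 + 4*4 = 26
Computing <v,v> = 5^2 + 4^2 = 41
Projection coefficient = 26/41 = 0.6341

0.6341


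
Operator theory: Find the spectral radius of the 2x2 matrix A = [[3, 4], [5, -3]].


For a 2x2 matrix, eigenvalues satisfy lambda^2 - (trace)*lambda + det = 0
trace = 3 + -3 = 0
det = 3*-3 - 4*5 = -29
discriminant = 0^2 - 4*(-29) = 116
spectral radius = max |eigenvalue| = 5.3852

5.3852


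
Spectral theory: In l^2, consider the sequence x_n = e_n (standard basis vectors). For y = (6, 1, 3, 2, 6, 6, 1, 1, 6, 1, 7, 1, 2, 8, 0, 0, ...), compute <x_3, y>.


x_3 = e_3 is the standard basis vector with 1 in position 3.
<x_3, y> = y_3 = 3
As n -> infinity, <x_n, y> -> 0, confirming weak convergence of (x_n) to 0.

3


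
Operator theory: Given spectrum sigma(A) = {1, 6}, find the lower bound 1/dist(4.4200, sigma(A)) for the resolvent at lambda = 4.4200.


dist(4.4200, {1, 6}) = min(|4.4200 - 1|, |4.4200 - 6|)
= min(3.4200, 1.5800) = 1.5800
Resolvent bound = 1/1.5800 = 0.6329

0.6329


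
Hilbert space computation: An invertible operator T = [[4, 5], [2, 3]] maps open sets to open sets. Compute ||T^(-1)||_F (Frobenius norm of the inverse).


det(T) = 4*3 - 5*2 = 2
T^(-1) = (1/2) * [[3, -5], [-2, 4]] = [[1.5000, -2.5000], [-1.0000, 2.0000]]
||T^(-1)||_F^2 = 1.5000^2 + (-2.5000)^2 + (-1.0000)^2 + 2.0000^2 = 13.5000
||T^(-1)||_F = sqrt(13.5000) = 3.6742

3.6742


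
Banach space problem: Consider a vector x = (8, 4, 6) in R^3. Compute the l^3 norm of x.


The l^3 norm = (sum |x_i|^3)^(1/3)
Sum of 3th powers = 512 + 64 + 216 = 792
||x||_3 = (792)^(1/3) = 9.2521

9.2521


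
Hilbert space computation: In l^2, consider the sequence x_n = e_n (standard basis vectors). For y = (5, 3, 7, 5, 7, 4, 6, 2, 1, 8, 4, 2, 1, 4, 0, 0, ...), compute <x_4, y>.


x_4 = e_4 is the standard basis vector with 1 in position 4.
<x_4, y> = y_4 = 5
As n -> infinity, <x_n, y> -> 0, confirming weak convergence of (x_n) to 0.

5


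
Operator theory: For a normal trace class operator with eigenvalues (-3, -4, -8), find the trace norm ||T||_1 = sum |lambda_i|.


For a normal operator, singular values equal |eigenvalues|.
Trace norm = sum |lambda_i| = 3 + 4 + 8
= 15

15


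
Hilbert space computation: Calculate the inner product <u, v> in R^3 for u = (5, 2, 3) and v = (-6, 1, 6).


Computing the standard inner product <u, v> = sum u_i * v_i
= 5*-6 + 2*1 + 3*6
= -30 + 2 + 18
= -10

-10


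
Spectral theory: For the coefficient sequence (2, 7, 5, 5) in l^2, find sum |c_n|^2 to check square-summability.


sum |c_n|^2 = 2^2 + 7^2 + 5^2 + 5^2
= 4 + 49 + 25 + 25
= 103

103


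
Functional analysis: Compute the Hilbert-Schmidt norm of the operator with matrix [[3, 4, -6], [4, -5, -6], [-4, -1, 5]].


The Hilbert-Schmidt norm is sqrt(sum of squares of all entries).
Sum of squares = 3^2 + 4^2 + (-6)^2 + 4^2 + (-5)^2 + (-6)^2 + (-4)^2 + (-1)^2 + 5^2
= 9 + 16 + 36 + 16 + 25 + 36 + 16 + 1 + 25 = 180
||T||_HS = sqrt(180) = 13.4164

13.4164


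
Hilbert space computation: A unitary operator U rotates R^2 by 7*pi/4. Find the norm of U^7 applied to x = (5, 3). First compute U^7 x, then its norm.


U is a rotation by theta = 7*pi/4
U^7 = rotation by 7*theta = 49*pi/4 = 1*pi/4 (mod 2*pi)
cos(1*pi/4) = 0.7071, sin(1*pi/4) = 0.7071
U^7 x = (0.7071 * 5 - 0.7071 * 3, 0.7071 * 5 + 0.7071 * 3)
= (1.4142, 5.6569)
||U^7 x|| = sqrt(1.4142^2 + 5.6569^2) = sqrt(34.0000) = 5.8310

5.8310


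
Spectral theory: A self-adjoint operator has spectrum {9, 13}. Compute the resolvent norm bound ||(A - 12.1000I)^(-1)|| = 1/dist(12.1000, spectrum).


dist(12.1000, {9, 13}) = min(|12.1000 - 9|, |12.1000 - 13|)
= min(3.1000, 0.9000) = 0.9000
Resolvent bound = 1/0.9000 = 1.1111

1.1111


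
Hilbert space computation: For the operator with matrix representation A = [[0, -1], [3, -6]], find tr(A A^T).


trace(A * A^T) = sum of squares of all entries
= 0^2 + (-1)^2 + 3^2 + (-6)^2
= 0 + 1 + 9 + 36
= 46

46


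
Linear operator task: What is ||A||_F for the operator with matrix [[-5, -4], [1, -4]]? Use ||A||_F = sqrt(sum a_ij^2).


||A||_F^2 = sum a_ij^2
= (-5)^2 + (-4)^2 + 1^2 + (-4)^2
= 25 + 16 + 1 + 16 = 58
||A||_F = sqrt(58) = 7.6158

7.6158


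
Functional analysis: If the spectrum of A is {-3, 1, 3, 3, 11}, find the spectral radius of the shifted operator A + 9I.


Spectrum of A + 9I = {6, 10, 12, 12, 20}
Spectral radius = max |lambda| over the shifted spectrum
= max(6, 10, 12, 12, 20) = 20

20


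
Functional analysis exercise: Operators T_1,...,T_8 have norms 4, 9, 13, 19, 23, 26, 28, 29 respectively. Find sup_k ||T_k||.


By the Uniform Boundedness Principle, the supremum of norms is finite.
sup_k ||T_k|| = max(4, 9, 13, 19, 23, 26, 28, 29) = 29

29


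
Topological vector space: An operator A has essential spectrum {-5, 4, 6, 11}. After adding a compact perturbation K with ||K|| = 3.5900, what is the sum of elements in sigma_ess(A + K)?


By Weyl's theorem, the essential spectrum is invariant under compact perturbations.
sigma_ess(A + K) = sigma_ess(A) = {-5, 4, 6, 11}
Sum = -5 + 4 + 6 + 11 = 16

16


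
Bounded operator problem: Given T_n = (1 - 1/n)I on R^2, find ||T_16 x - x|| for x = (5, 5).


T_16 x - x = (1 - 1/16)x - x = -x/16
||x|| = sqrt(50) = 7.0711
||T_16 x - x|| = ||x||/16 = 7.0711/16 = 0.4419

0.4419


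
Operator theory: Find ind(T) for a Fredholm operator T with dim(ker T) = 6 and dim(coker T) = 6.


The Fredholm index is defined as ind(T) = dim(ker T) - dim(coker T)
= 6 - 6
= 0

0


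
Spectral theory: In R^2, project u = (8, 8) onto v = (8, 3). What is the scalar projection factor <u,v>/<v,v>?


Computing <u,v> = 8*8 + 8*3 = 88
Computing <v,v> = 8^2 + 3^2 = 73
Projection coefficient = 88/73 = 1.2055

1.2055


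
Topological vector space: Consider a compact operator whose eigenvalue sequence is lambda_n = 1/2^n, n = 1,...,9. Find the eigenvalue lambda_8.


The eigenvalue formula gives lambda_8 = 1/2^8
= 1/256
= 0.0039

0.0039


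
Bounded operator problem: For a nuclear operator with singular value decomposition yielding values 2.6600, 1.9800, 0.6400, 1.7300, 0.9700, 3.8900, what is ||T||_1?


The nuclear norm is the sum of all singular values.
||T||_1 = 2.6600 + 1.9800 + 0.6400 + 1.7300 + 0.9700 + 3.8900
= 11.8700

11.8700


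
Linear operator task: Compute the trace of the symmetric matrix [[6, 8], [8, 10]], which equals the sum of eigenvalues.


For a self-adjoint (symmetric) matrix, the eigenvalues are real.
The sum of eigenvalues equals the trace of the matrix.
trace = 6 + 10 = 16

16


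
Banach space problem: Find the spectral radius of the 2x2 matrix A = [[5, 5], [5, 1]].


For a 2x2 matrix, eigenvalues satisfy lambda^2 - (trace)*lambda + det = 0
trace = 5 + 1 = 6
det = 5*1 - 5*5 = -20
discriminant = 6^2 - 4*(-20) = 116
spectral radius = max |eigenvalue| = 8.3852

8.3852


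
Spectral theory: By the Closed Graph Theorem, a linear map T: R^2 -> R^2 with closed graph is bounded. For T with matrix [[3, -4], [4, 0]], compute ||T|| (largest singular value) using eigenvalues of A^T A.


A^T A = [[25, -12], [-12, 16]]
trace(A^T A) = 41, det(A^T A) = 256
discriminant = 41^2 - 4*256 = 657
Largest eigenvalue of A^T A = (trace + sqrt(disc))/2 = 33.3160
||T|| = sqrt(33.3160) = 5.7720

5.7720


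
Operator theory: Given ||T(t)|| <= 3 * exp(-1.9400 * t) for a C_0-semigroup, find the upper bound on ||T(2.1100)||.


||T(2.1100)|| <= 3 * exp(-1.9400 * 2.1100)
= 3 * exp(-4.0934)
= 3 * 0.0167
= 0.0500

0.0500


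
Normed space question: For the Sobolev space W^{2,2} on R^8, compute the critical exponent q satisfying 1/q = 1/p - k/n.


Using the Sobolev embedding formula: 1/q = 1/p - k/n
1/q = 1/2 - 2/8 = 1/4
q = 1/(1/4) = 4

4.0000


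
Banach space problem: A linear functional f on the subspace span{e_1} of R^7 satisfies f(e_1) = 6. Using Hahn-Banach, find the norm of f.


The norm of f is given by ||f|| = sup_{||x||=1} |f(x)|.
On span{e_1}, ||e_1|| = 1, so ||f|| = |f(e_1)| / ||e_1||
= |6| / 1 = 6.0000

6.0000


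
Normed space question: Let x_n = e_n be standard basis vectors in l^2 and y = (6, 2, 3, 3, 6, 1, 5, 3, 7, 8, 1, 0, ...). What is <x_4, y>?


x_4 = e_4 is the standard basis vector with 1 in position 4.
<x_4, y> = y_4 = 3
As n -> infinity, <x_n, y> -> 0, confirming weak convergence of (x_n) to 0.

3


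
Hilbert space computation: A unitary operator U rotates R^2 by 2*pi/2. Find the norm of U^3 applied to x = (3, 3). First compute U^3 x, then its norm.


U is a rotation by theta = 2*pi/2
U^3 = rotation by 3*theta = 6*pi/2 = 2*pi/2 (mod 2*pi)
cos(2*pi/2) = -1.0000, sin(2*pi/2) = 0.0000
U^3 x = (-1.0000 * 3 - 0.0000 * 3, 0.0000 * 3 + -1.0000 * 3)
= (-3.0000, -3.0000)
||U^3 x|| = sqrt((-3.0000)^2 + (-3.0000)^2) = sqrt(18.0000) = 4.2426

4.2426


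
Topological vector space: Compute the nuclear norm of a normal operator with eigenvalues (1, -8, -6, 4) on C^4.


For a normal operator, singular values equal |eigenvalues|.
Trace norm = sum |lambda_i| = 1 + 8 + 6 + 4
= 19

19


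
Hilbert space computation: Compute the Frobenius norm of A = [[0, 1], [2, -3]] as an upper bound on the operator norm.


||A||_F^2 = sum a_ij^2
= 0^2 + 1^2 + 2^2 + (-3)^2
= 0 + 1 + 4 + 9 = 14
||A||_F = sqrt(14) = 3.7417

3.7417


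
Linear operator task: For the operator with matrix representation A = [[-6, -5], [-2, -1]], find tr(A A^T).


trace(A * A^T) = sum of squares of all entries
= (-6)^2 + (-5)^2 + (-2)^2 + (-1)^2
= 36 + 25 + 4 + 1
= 66

66


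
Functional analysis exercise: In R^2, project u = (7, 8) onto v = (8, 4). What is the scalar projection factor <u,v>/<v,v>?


Computing <u,v> = 7*8 + 8*4 = 88
Computing <v,v> = 8^2 + 4^2 = 80
Projection coefficient = 88/80 = 1.1000

1.1000


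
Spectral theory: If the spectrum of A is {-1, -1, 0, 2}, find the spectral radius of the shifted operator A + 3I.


Spectrum of A + 3I = {2, 2, 3, 5}
Spectral radius = max |lambda| over the shifted spectrum
= max(2, 2, 3, 5) = 5

5


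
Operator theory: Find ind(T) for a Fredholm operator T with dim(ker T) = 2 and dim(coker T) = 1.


The Fredholm index is defined as ind(T) = dim(ker T) - dim(coker T)
= 2 - 1
= 1

1


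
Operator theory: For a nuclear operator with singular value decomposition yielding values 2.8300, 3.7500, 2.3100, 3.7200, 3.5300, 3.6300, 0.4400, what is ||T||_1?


The nuclear norm is the sum of all singular values.
||T||_1 = 2.8300 + 3.7500 + 2.3100 + 3.7200 + 3.5300 + 3.6300 + 0.4400
= 20.2100

20.2100


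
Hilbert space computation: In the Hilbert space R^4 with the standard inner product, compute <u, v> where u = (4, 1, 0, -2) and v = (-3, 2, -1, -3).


Computing the standard inner product <u, v> = sum u_i * v_i
= 4*-3 + 1*2 + 0*-1 + -2*-3
= -12 + 2 + 0 + 6
= -4

-4


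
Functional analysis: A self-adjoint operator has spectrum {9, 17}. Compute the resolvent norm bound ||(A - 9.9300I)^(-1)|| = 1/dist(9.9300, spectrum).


dist(9.9300, {9, 17}) = min(|9.9300 - 9|, |9.9300 - 17|)
= min(0.9300, 7.0700) = 0.9300
Resolvent bound = 1/0.9300 = 1.0753

1.0753


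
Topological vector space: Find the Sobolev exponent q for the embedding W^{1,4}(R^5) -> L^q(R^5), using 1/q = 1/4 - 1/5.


Using the Sobolev embedding formula: 1/q = 1/p - k/n
1/q = 1/4 - 1/5 = 1/20
q = 1/(1/20) = 20

20.0000


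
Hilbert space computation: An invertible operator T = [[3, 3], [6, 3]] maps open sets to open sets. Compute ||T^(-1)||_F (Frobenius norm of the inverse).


det(T) = 3*3 - 3*6 = -9
T^(-1) = (1/-9) * [[3, -3], [-6, 3]] = [[-0.3333, 0.3333], [0.6667, -0.3333]]
||T^(-1)||_F^2 = (-0.3333)^2 + 0.3333^2 + 0.6667^2 + (-0.3333)^2 = 0.7778
||T^(-1)||_F = sqrt(0.7778) = 0.8819

0.8819


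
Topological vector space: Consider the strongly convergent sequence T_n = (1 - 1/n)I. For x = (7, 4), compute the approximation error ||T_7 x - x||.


T_7 x - x = (1 - 1/7)x - x = -x/7
||x|| = sqrt(65) = 8.0623
||T_7 x - x|| = ||x||/7 = 8.0623/7 = 1.1518

1.1518


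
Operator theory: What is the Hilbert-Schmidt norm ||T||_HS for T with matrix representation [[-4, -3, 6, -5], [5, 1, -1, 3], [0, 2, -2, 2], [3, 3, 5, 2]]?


The Hilbert-Schmidt norm is sqrt(sum of squares of all entries).
Sum of squares = (-4)^2 + (-3)^2 + 6^2 + (-5)^2 + 5^2 + 1^2 + (-1)^2 + 3^2 + 0^2 + 2^2 + (-2)^2 + 2^2 + 3^2 + 3^2 + 5^2 + 2^2
= 16 + 9 + 36 + 25 + 25 + 1 + 1 + 9 + 0 + 4 + 4 + 4 + 9 + 9 + 25 + 4 = 181
||T||_HS = sqrt(181) = 13.4536

13.4536


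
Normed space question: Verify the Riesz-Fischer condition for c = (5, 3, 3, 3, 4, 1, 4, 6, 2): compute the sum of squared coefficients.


sum |c_n|^2 = 5^2 + 3^2 + 3^2 + 3^2 + 4^2 + 1^2 + 4^2 + 6^2 + 2^2
= 25 + 9 + 9 + 9 + 16 + 1 + 16 + 36 + 4
= 125

125


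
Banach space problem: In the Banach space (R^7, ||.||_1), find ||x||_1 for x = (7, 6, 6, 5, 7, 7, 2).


The l^1 norm equals the sum of absolute values of all components.
||x||_1 = 7 + 6 + 6 + 5 + 7 + 7 + 2
= 40

40.0000


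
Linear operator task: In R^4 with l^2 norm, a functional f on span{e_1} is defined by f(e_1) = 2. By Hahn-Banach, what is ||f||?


The norm of f is given by ||f|| = sup_{||x||=1} |f(x)|.
On span{e_1}, ||e_1|| = 1, so ||f|| = |f(e_1)| / ||e_1||
= |2| / 1 = 2.0000

2.0000


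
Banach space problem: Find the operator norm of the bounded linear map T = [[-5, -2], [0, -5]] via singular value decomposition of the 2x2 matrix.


A^T A = [[25, 10], [10, 29]]
trace(A^T A) = 54, det(A^T A) = 625
discriminant = 54^2 - 4*625 = 416
Largest eigenvalue of A^T A = (trace + sqrt(disc))/2 = 37.1980
||T|| = sqrt(37.1980) = 6.0990

6.0990


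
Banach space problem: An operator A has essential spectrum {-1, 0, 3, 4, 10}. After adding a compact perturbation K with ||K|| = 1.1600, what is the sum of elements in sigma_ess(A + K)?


By Weyl's theorem, the essential spectrum is invariant under compact perturbations.
sigma_ess(A + K) = sigma_ess(A) = {-1, 0, 3, 4, 10}
Sum = -1 + 0 + 3 + 4 + 10 = 16

16


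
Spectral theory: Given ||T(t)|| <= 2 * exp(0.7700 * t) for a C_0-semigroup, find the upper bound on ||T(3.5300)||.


||T(3.5300)|| <= 2 * exp(0.7700 * 3.5300)
= 2 * exp(2.7181)
= 2 * 15.1515
= 30.3030

30.3030


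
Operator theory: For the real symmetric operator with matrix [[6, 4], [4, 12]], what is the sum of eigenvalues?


For a self-adjoint (symmetric) matrix, the eigenvalues are real.
The sum of eigenvalues equals the trace of the matrix.
trace = 6 + 12 = 18

18


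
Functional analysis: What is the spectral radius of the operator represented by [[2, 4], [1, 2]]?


For a 2x2 matrix, eigenvalues satisfy lambda^2 - (trace)*lambda + det = 0
trace = 2 + 2 = 4
det = 2*2 - 4*1 = 0
discriminant = 4^2 - 4*(0) = 16
spectral radius = max |eigenvalue| = 4.0000

4.0000


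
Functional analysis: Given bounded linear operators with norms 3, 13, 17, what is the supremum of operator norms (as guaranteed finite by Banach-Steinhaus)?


By the Uniform Boundedness Principle, the supremum of norms is finite.
sup_k ||T_k|| = max(3, 13, 17) = 17

17


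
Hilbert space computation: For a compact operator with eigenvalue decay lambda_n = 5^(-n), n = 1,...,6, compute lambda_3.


The eigenvalue formula gives lambda_3 = 1/5^3
= 1/125
= 0.0080

0.0080


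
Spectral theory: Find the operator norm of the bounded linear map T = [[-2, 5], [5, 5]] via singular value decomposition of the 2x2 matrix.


A^T A = [[29, 15], [15, 50]]
trace(A^T A) = 79, det(A^T A) = 1225
discriminant = 79^2 - 4*1225 = 1341
Largest eigenvalue of A^T A = (trace + sqrt(disc))/2 = 57.8098
||T|| = sqrt(57.8098) = 7.6033

7.6033


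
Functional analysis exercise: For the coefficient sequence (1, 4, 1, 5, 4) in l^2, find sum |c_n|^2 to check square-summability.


sum |c_n|^2 = 1^2 + 4^2 + 1^2 + 5^2 + 4^2
= 1 + 16 + 1 + 25 + 16
= 59

59


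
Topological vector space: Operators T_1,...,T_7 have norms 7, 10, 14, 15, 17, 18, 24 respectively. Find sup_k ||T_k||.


By the Uniform Boundedness Principle, the supremum of norms is finite.
sup_k ||T_k|| = max(7, 10, 14, 15, 17, 18, 24) = 24

24


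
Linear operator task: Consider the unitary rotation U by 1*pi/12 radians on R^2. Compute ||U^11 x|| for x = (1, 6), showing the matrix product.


U is a rotation by theta = 1*pi/12
U^11 = rotation by 11*theta = 11*pi/12
cos(11*pi/12) = -0.9659, sin(11*pi/12) = 0.2588
U^11 x = (-0.9659 * 1 - 0.2588 * 6, 0.2588 * 1 + -0.9659 * 6)
= (-2.5188, -5.5367)
||U^11 x|| = sqrt((-2.5188)^2 + (-5.5367)^2) = sqrt(37.0000) = 6.0828

6.0828


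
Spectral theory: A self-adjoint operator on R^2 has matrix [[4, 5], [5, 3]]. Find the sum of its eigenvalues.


For a self-adjoint (symmetric) matrix, the eigenvalues are real.
The sum of eigenvalues equals the trace of the matrix.
trace = 4 + 3 = 7

7


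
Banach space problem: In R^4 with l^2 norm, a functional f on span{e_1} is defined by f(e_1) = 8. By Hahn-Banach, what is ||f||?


The norm of f is given by ||f|| = sup_{||x||=1} |f(x)|.
On span{e_1}, ||e_1|| = 1, so ||f|| = |f(e_1)| / ||e_1||
= |8| / 1 = 8.0000

8.0000
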